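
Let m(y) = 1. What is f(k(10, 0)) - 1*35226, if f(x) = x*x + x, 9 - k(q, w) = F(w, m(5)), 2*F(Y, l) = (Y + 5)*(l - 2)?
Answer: -140329/4 ≈ -35082.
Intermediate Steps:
F(Y, l) = (-2 + l)*(5 + Y)/2 (F(Y, l) = ((Y + 5)*(l - 2))/2 = ((5 + Y)*(-2 + l))/2 = ((-2 + l)*(5 + Y))/2 = (-2 + l)*(5 + Y)/2)
k(q, w) = 23/2 + w/2 (k(q, w) = 9 - (-5 - w + (5/2)*1 + (1/2)*w*1) = 9 - (-5 - w + 5/2 + w/2) = 9 - (-5/2 - w/2) = 9 + (5/2 + w/2) = 23/2 + w/2)
f(x) = x + x**2 (f(x) = x**2 + x = x + x**2)
f(k(10, 0)) - 1*35226 = (23/2 + (1/2)*0)*(1 + (23/2 + (1/2)*0)) - 1*35226 = (23/2 + 0)*(1 + (23/2 + 0)) - 35226 = 23*(1 + 23/2)/2 - 35226 = (23/2)*(25/2) - 35226 = 575/4 - 35226 = -140329/4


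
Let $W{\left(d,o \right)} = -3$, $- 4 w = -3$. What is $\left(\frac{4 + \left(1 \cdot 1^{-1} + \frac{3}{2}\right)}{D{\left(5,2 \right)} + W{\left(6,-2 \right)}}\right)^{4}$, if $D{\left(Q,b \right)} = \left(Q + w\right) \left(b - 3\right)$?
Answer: $\frac{456976}{1500625} \approx 0.30452$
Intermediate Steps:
$w = \frac{3}{4}$ ($w = \left(- \frac{1}{4}\right) \left(-3\right) = \frac{3}{4} \approx 0.75$)
$D{\left(Q,b \right)} = \left(-3 + b\right) \left(\frac{3}{4} + Q\right)$ ($D{\left(Q,b \right)} = \left(Q + \frac{3}{4}\right) \left(b - 3\right) = \left(\frac{3}{4} + Q\right) \left(-3 + b\right) = \left(-3 + b\right) \left(\frac{3}{4} + Q\right)$)
$\left(\frac{4 + \left(1 \cdot 1^{-1} + \frac{3}{2}\right)}{D{\left(5,2 \right)} + W{\left(6,-2 \right)}}\right)^{4} = \left(\frac{4 + \left(1 \cdot 1^{-1} + \frac{3}{2}\right)}{\left(- \frac{9}{4} - 15 + \frac{3}{4} \cdot 2 + 5 \cdot 2\right) - 3}\right)^{4} = \left(\frac{4 + \left(1 \cdot 1 + 3 \cdot \frac{1}{2}\right)}{\left(- \frac{9}{4} - 15 + \frac{3}{2} + 10\right) - 3}\right)^{4} = \left(\frac{4 + \left(1 + \frac{3}{2}\right)}{- \frac{23}{4} - 3}\right)^{4} = \left(\frac{4 + \frac{5}{2}}{- \frac{35}{4}}\right)^{4} = \left(\frac{13}{2} \left(- \frac{4}{35}\right)\right)^{4} = \left(- \frac{26}{35}\right)^{4} = \frac{456976}{1500625}$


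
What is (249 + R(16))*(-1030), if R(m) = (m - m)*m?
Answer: -256470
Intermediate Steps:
R(m) = 0 (R(m) = 0*m = 0)
(249 + R(16))*(-1030) = (249 + 0)*(-1030) = 249*(-1030) = -256470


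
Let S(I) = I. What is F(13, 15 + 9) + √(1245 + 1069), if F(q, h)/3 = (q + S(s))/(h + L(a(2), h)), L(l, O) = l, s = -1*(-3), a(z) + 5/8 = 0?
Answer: 384/187 + √2314 ≈ 50.158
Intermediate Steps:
a(z) = -5/8 (a(z) = -5/8 + 0 = -5/8)
s = 3
F(q, h) = 3*(3 + q)/(-5/8 + h) (F(q, h) = 3*((q + 3)/(h - 5/8)) = 3*((3 + q)/(-5/8 + h)) = 3*(3 + q)/(-5/8 + h))
F(13, 15 + 9) + √(1245 + 1069) = 24*(3 + 13)/(-5 + 8*(15 + 9)) + √(1245 + 1069) = 24*16/(-5 + 8*24) + √2314 = 24*16/(-5 + 192) + √2314 = 24*16/187 + √2314 = 24*(1/187)*16 + √2314 = 384/187 + √2314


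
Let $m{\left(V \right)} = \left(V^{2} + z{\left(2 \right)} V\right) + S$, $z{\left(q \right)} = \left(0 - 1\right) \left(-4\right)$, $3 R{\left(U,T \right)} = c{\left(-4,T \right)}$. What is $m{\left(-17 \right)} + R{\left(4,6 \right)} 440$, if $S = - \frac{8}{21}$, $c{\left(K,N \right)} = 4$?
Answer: $\frac{5651}{7} \approx 807.29$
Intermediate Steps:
$R{\left(U,T \right)} = \frac{4}{3}$ ($R{\left(U,T \right)} = \frac{1}{3} \cdot 4 = \frac{4}{3}$)
$z{\left(q \right)} = 4$ ($z{\left(q \right)} = \left(-1\right) \left(-4\right) = 4$)
$S = - \frac{8}{21}$ ($S = \left(-8\right) \frac{1}{21} = - \frac{8}{21} \approx -0.38095$)
$m{\left(V \right)} = - \frac{8}{21} + V^{2} + 4 V$ ($m{\left(V \right)} = \left(V^{2} + 4 V\right) - \frac{8}{21} = - \frac{8}{21} + V^{2} + 4 V$)
$m{\left(-17 \right)} + R{\left(4,6 \right)} 440 = \left(- \frac{8}{21} + \left(-17\right)^{2} + 4 \left(-17\right)\right) + \frac{4}{3} \cdot 440 = \left(- \frac{8}{21} + 289 - 68\right) + \frac{1760}{3} = \frac{4633}{21} + \frac{1760}{3} = \frac{5651}{7}$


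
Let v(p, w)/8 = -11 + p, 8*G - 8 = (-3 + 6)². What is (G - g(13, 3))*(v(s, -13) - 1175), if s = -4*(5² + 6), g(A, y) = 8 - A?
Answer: -128535/8 ≈ -16067.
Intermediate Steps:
G = 17/8 (G = 1 + (-3 + 6)²/8 = 1 + (⅛)*3² = 1 + (⅛)*9 = 1 + 9/8 = 17/8 ≈ 2.1250)
s = -124 (s = -4*(25 + 6) = -4*31 = -124)
v(p, w) = -88 + 8*p (v(p, w) = 8*(-11 + p) = -88 + 8*p)
(G - g(13, 3))*(v(s, -13) - 1175) = (17/8 - (8 - 1*13))*((-88 + 8*(-124)) - 1175) = (17/8 - (8 - 13))*((-88 - 992) - 1175) = (17/8 - 1*(-5))*(-1080 - 1175) = (17/8 + 5)*(-2255) = (57/8)*(-2255) = -128535/8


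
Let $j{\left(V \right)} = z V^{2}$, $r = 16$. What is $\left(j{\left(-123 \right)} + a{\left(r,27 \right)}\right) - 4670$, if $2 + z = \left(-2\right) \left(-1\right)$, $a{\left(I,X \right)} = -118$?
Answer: $-4788$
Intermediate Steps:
$z = 0$ ($z = -2 - -2 = -2 + 2 = 0$)
$j{\left(V \right)} = 0$ ($j{\left(V \right)} = 0 V^{2} = 0$)
$\left(j{\left(-123 \right)} + a{\left(r,27 \right)}\right) - 4670 = \left(0 - 118\right) - 4670 = -118 - 4670 = -4788$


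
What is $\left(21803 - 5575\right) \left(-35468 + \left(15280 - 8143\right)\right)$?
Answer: $-459755468$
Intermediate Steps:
$\left(21803 - 5575\right) \left(-35468 + \left(15280 - 8143\right)\right) = 16228 \left(-35468 + \left(15280 - 8143\right)\right) = 16228 \left(-35468 + 7137\right) = 16228 \left(-28331\right) = -459755468$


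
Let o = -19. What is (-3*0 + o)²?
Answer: 361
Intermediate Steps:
(-3*0 + o)² = (-3*0 - 19)² = (0 - 19)² = (-19)² = 361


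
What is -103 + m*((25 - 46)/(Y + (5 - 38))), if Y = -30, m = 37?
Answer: -272/3 ≈ -90.667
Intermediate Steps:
-103 + m*((25 - 46)/(Y + (5 - 38))) = -103 + 37*((25 - 46)/(-30 + (5 - 38))) = -103 + 37*(-21/(-30 - 33)) = -103 + 37*(-21/(-63)) = -103 + 37*(-21*(-1/63)) = -103 + 37*(⅓) = -103 + 37/3 = -272/3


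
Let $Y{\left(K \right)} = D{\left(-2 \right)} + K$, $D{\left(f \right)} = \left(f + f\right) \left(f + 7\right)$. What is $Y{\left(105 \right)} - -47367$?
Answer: $47452$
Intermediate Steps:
$D{\left(f \right)} = 2 f \left(7 + f\right)$
$Y{\left(K \right)} = -20 + K$ ($Y{\left(K \right)} = 2 \left(-2\right) \left(7 - 2\right) + K = 2 \left(-2\right) 5 + K = -20 + K$)
$Y{\left(105 \right)} - -47367 = \left(-20 + 105\right) - -47367 = 85 + 47367 = 47452$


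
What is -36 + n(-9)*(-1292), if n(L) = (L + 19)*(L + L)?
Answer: 232524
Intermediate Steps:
n(L) = 2*L*(19 + L) (n(L) = (19 + L)*(2*L) = 2*L*(19 + L))
-36 + n(-9)*(-1292) = -36 + (2*(-9)*(19 - 9))*(-1292) = -36 + (2*(-9)*10)*(-1292) = -36 - 180*(-1292) = -36 + 232560 = 232524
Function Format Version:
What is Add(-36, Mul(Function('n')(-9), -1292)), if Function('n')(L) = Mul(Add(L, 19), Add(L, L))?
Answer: 232524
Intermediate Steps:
Function('n')(L) = Mul(2, L, Add(19, L)) (Function('n')(L) = Mul(Add(19, L), Mul(2, L)) = Mul(2, L, Add(19, L)))
Add(-36, Mul(Function('n')(-9), -1292)) = Add(-36, Mul(Mul(2, -9, Add(19, -9)), -1292)) = Add(-36, Mul(Mul(2, -9, 10), -1292)) = Add(-36, Mul(-180, -1292)) = Add(-36, 232560) = 232524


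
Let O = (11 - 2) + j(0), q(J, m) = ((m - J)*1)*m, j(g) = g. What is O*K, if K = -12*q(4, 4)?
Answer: 0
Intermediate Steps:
q(J, m) = m*(m - J) (q(J, m) = (m - J)*m = m*(m - J))
K = 0 (K = -48*(4 - 1*4) = -48*(4 - 4) = -48*0 = -12*0 = 0)
O = 9 (O = (11 - 2) + 0 = 9 + 0 = 9)
O*K = 9*0 = 0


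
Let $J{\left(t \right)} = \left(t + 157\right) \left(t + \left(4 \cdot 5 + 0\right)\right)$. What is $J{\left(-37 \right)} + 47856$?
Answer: $45816$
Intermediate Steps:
$J{\left(t \right)} = \left(20 + t\right) \left(157 + t\right)$ ($J{\left(t \right)} = \left(157 + t\right) \left(t + \left(20 + 0\right)\right) = \left(157 + t\right) \left(t + 20\right) = \left(157 + t\right) \left(20 + t\right) = \left(20 + t\right) \left(157 + t\right)$)
$J{\left(-37 \right)} + 47856 = \left(3140 + \left(-37\right)^{2} + 177 \left(-37\right)\right) + 47856 = \left(3140 + 1369 - 6549\right) + 47856 = -2040 + 47856 = 45816$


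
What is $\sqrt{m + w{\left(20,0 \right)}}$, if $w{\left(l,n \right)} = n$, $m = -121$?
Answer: $11 i \approx 11.0 i$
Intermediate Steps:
$\sqrt{m + w{\left(20,0 \right)}} = \sqrt{-121 + 0} = \sqrt{-121} = 11 i$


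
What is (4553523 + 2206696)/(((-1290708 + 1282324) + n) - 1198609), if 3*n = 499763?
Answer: -20280657/3121216 ≈ -6.4977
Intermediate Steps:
n = 499763/3 (n = (⅓)*499763 = 499763/3 ≈ 1.6659e+5)
(4553523 + 2206696)/(((-1290708 + 1282324) + n) - 1198609) = (4553523 + 2206696)/(((-1290708 + 1282324) + 499763/3) - 1198609) = 6760219/((-8384 + 499763/3) - 1198609) = 6760219/(474611/3 - 1198609) = 6760219/(-3121216/3) = 6760219*(-3/3121216) = -20280657/3121216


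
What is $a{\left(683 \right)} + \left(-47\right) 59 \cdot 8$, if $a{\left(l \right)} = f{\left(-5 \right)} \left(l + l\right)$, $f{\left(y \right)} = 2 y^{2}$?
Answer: $46116$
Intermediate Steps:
$a{\left(l \right)} = 100 l$ ($a{\left(l \right)} = 2 \left(-5\right)^{2} \left(l + l\right) = 2 \cdot 25 \cdot 2 l = 50 \cdot 2 l = 100 l$)
$a{\left(683 \right)} + \left(-47\right) 59 \cdot 8 = 100 \cdot 683 + \left(-47\right) 59 \cdot 8 = 68300 - 22184 = 46116$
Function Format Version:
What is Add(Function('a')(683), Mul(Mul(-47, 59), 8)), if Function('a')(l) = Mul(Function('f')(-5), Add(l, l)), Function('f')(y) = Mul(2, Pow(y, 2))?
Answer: 46116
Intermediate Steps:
Function('a')(l) = Mul(100, l) (Function('a')(l) = Mul(Mul(2, Pow(-5, 2)), Add(l, l)) = Mul(Mul(2, 25), Mul(2, l)) = Mul(50, Mul(2, l)) = Mul(100, l))
Add(Function('a')(683), Mul(Mul(-47, 59), 8)) = Add(Mul(100, 683), Mul(Mul(-47, 59), 8)) = Add(68300, Mul(-2773, 8)) = Add(68300, -22184) = 46116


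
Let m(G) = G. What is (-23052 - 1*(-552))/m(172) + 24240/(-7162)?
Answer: -20664285/153983 ≈ -134.20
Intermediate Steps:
(-23052 - 1*(-552))/m(172) + 24240/(-7162) = (-23052 - 1*(-552))/172 + 24240/(-7162) = (-23052 + 552)*(1/172) + 24240*(-1/7162) = -22500*1/172 - 12120/3581 = -5625/43 - 12120/3581 = -20664285/153983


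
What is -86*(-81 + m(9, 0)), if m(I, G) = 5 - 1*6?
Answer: 7052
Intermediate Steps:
m(I, G) = -1 (m(I, G) = 5 - 6 = -1)
-86*(-81 + m(9, 0)) = -86*(-81 - 1) = -86*(-82) = 7052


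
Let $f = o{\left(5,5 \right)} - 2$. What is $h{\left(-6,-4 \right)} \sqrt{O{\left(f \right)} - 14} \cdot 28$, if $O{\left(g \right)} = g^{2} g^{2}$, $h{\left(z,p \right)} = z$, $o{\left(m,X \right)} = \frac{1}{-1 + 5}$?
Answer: $- \frac{273 i \sqrt{7}}{2} \approx - 361.15 i$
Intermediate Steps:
$o{\left(m,X \right)} = \frac{1}{4}$
$f = - \frac{7}{4}$ ($f = \frac{1}{4} - 2 = - \frac{7}{4} \approx -1.75$)
$O{\left(g \right)} = g^{4}$
$h{\left(-6,-4 \right)} \sqrt{O{\left(f \right)} - 14} \cdot 28 = - 6 \sqrt{\left(- \frac{7}{4}\right)^{4} - 14} \cdot 28 = - 6 \sqrt{\frac{2401}{256} - 14} \cdot 28 = - 6 \sqrt{- \frac{1183}{256}} \cdot 28 = - 6 \frac{13 i \sqrt{7}}{16} \cdot 28 = - \frac{39 i \sqrt{7}}{8} \cdot 28 = - \frac{273 i \sqrt{7}}{2}$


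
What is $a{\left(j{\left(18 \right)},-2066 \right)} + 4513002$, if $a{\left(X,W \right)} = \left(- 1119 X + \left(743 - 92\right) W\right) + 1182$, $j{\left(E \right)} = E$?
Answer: $3149076$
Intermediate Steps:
$a{\left(X,W \right)} = 1182 - 1119 X + 651 W$ ($a{\left(X,W \right)} = \left(- 1119 X + 651 W\right) + 1182 = 1182 - 1119 X + 651 W$)
$a{\left(j{\left(18 \right)},-2066 \right)} + 4513002 = \left(1182 - 20142 + 651 \left(-2066\right)\right) + 4513002 = \left(1182 - 20142 - 1344966\right) + 4513002 = -1363926 + 4513002 = 3149076$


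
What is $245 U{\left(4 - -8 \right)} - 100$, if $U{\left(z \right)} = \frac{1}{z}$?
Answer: $- \frac{955}{12} \approx -79.583$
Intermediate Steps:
$245 U{\left(4 - -8 \right)} - 100 = \frac{245}{4 - -8} - 100 = \frac{245}{4 + 8} - 100 = \frac{245}{12} - 100 = - \frac{955}{12}$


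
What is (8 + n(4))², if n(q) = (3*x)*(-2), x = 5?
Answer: 484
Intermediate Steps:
n(q) = -30 (n(q) = (3*5)*(-2) = 15*(-2) = -30)
(8 + n(4))² = (8 - 30)² = (-22)² = 484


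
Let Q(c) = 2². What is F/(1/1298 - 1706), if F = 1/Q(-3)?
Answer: -649/4428774 ≈ -0.00014654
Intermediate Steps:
Q(c) = 4
F = ¼ (F = 1/4 = ¼ ≈ 0.25000)
F/(1/1298 - 1706) = 1/(4*(1/1298 - 1706)) = 1/(4*(-2214387/1298)) = (¼)*(-1298/2214387) = -649/4428774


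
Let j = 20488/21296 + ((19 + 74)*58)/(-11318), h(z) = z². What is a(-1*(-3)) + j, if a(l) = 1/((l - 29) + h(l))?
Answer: 109261587/256092386 ≈ 0.42665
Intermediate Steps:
a(l) = 1/(-29 + l + l²) (a(l) = 1/((l - 29) + l²) = 1/((-29 + l) + l²) = 1/(-29 + l + l²))
j = 7313285/15064258 (j = 20488*(1/21296) + (93*58)*(-1/11318) = 2561/2662 + 5394*(-1/11318) = 2561/2662 - 2697/5659 = 7313285/15064258 ≈ 0.48547)
a(-1*(-3)) + j = 1/(-29 - 1*(-3) + (-1*(-3))²) + 7313285/15064258 = 1/(-29 + 3 + 3²) + 7313285/15064258 = 1/(-29 + 3 + 9) + 7313285/15064258 = 1/(-17) + 7313285/15064258 = -1/17 + 7313285/15064258 = 109261587/256092386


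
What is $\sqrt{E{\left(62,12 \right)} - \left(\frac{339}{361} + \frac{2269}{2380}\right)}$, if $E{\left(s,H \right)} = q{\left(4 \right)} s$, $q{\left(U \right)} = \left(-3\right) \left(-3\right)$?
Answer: $\frac{\sqrt{284288924045}}{22610} \approx 23.582$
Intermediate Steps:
$q{\left(U \right)} = 9$
$E{\left(s,H \right)} = 9 s$
$\sqrt{E{\left(62,12 \right)} - \left(\frac{339}{361} + \frac{2269}{2380}\right)} = \sqrt{9 \cdot 62 - \left(\frac{339}{361} + \frac{2269}{2380}\right)} = \sqrt{558 - \frac{1625929}{859180}} = \sqrt{\frac{477796511}{859180}} = \frac{\sqrt{284288924045}}{22610}$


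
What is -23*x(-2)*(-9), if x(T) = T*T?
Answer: 828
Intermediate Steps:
x(T) = T²
-23*x(-2)*(-9) = -23*(-2)²*(-9) = -23*4*(-9) = -92*(-9) = 828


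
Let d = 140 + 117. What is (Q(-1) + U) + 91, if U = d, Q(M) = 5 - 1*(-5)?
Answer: 358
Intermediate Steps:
d = 257
Q(M) = 10 (Q(M) = 5 + 5 = 10)
U = 257
(Q(-1) + U) + 91 = (10 + 257) + 91 = 267 + 91 = 358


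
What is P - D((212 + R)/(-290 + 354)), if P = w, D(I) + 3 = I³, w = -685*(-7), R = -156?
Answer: 2456233/512 ≈ 4797.3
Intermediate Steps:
w = 4795
D(I) = -3 + I³
P = 4795
P - D((212 + R)/(-290 + 354)) = 4795 - (-3 + ((212 - 156)/(-290 + 354))³) = 4795 - (-3 + (56/64)³) = 4795 - (-3 + (56*(1/64))³) = 4795 - (-3 + (7/8)³) = 4795 - (-3 + 343/512) = 4795 - 1*(-1193/512) = 4795 + 1193/512 = 2456233/512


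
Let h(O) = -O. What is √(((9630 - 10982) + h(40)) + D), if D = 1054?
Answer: 13*I*√2 ≈ 18.385*I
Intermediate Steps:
√(((9630 - 10982) + h(40)) + D) = √(((9630 - 10982) - 1*40) + 1054) = √((-1352 - 40) + 1054) = √(-1392 + 1054) = √(-338) = 13*I*√2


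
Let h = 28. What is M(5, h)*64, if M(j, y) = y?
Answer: 1792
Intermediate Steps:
M(5, h)*64 = 28*64 = 1792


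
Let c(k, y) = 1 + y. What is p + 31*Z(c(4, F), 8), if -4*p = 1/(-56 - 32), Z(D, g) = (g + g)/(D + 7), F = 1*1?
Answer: 174601/3168 ≈ 55.114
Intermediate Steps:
F = 1
Z(D, g) = 2*g/(7 + D) (Z(D, g) = (2*g)/(7 + D) = 2*g/(7 + D))
p = 1/352 (p = -1/(4*(-56 - 32)) = -¼/(-88) = -¼*(-1/88) = 1/352 ≈ 0.0028409)
p + 31*Z(c(4, F), 8) = 1/352 + 31*(2*8/(7 + (1 + 1))) = 1/352 + 31*(2*8/(7 + 2)) = 1/352 + 31*(2*8/9) = 1/352 + 31*(2*8*(⅑)) = 1/352 + 31*(16/9) = 1/352 + 496/9 = 174601/3168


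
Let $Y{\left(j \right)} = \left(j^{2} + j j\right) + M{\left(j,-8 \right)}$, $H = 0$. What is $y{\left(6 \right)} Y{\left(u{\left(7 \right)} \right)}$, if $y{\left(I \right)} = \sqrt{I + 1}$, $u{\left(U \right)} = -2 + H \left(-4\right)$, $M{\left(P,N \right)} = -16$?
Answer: $- 8 \sqrt{7} \approx -21.166$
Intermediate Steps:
$u{\left(U \right)} = -2$ ($u{\left(U \right)} = -2 + 0 \left(-4\right) = -2 + 0 = -2$)
$y{\left(I \right)} = \sqrt{1 + I}$
$Y{\left(j \right)} = -16 + 2 j^{2}$ ($Y{\left(j \right)} = \left(j^{2} + j j\right) - 16 = \left(j^{2} + j^{2}\right) - 16 = 2 j^{2} - 16 = -16 + 2 j^{2}$)
$y{\left(6 \right)} Y{\left(u{\left(7 \right)} \right)} = \sqrt{1 + 6} \left(-16 + 2 \left(-2\right)^{2}\right) = \sqrt{7} \left(-16 + 2 \cdot 4\right) = \sqrt{7} \left(-16 + 8\right) = \sqrt{7} \left(-8\right) = - 8 \sqrt{7}$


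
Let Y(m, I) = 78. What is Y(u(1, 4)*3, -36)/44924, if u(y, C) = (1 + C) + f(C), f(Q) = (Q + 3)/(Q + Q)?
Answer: 39/22462 ≈ 0.0017363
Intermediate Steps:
f(Q) = (3 + Q)/(2*Q) (f(Q) = (3 + Q)/((2*Q)) = (3 + Q)*(1/(2*Q)) = (3 + Q)/(2*Q))
u(y, C) = 1 + C + (3 + C)/(2*C) (u(y, C) = (1 + C) + (3 + C)/(2*C) = 1 + C + (3 + C)/(2*C))
Y(u(1, 4)*3, -36)/44924 = 78/44924 = 78*(1/44924) = 39/22462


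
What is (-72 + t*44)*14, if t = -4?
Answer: -3472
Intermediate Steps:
(-72 + t*44)*14 = (-72 - 4*44)*14 = (-72 - 176)*14 = -248*14 = -3472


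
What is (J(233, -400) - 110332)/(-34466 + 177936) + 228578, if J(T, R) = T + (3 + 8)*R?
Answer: 32793971161/143470 ≈ 2.2858e+5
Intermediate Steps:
J(T, R) = T + 11*R
(J(233, -400) - 110332)/(-34466 + 177936) + 228578 = ((233 + 11*(-400)) - 110332)/(-34466 + 177936) + 228578 = ((233 - 4400) - 110332)/143470 + 228578 = (-4167 - 110332)*(1/143470) + 228578 = -114499*1/143470 + 228578 = -114499/143470 + 228578 = 32793971161/143470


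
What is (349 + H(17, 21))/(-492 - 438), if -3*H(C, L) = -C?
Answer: -532/1395 ≈ -0.38136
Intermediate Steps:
H(C, L) = C/3 (H(C, L) = -(-1)*C/3 = C/3)
(349 + H(17, 21))/(-492 - 438) = (349 + (⅓)*17)/(-492 - 438) = (349 + 17/3)/(-930) = (1064/3)*(-1/930) = -532/1395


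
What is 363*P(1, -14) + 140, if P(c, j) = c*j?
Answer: -4942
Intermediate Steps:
363*P(1, -14) + 140 = 363*(1*(-14)) + 140 = 363*(-14) + 140 = -5082 + 140 = -4942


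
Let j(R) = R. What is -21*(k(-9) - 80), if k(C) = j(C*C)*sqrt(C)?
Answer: 1680 - 5103*I ≈ 1680.0 - 5103.0*I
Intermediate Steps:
k(C) = C**(5/2) (k(C) = (C*C)*sqrt(C) = C**2*sqrt(C) = C**(5/2))
-21*(k(-9) - 80) = -21*((-9)**(5/2) - 80) = -21*(243*I - 80) = -21*(-80 + 243*I) = 1680 - 5103*I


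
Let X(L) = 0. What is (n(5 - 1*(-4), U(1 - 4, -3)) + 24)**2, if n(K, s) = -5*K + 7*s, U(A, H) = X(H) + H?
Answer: 1764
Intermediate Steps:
U(A, H) = H (U(A, H) = 0 + H = H)
(n(5 - 1*(-4), U(1 - 4, -3)) + 24)**2 = ((-5*(5 - 1*(-4)) + 7*(-3)) + 24)**2 = ((-5*(5 + 4) - 21) + 24)**2 = ((-5*9 - 21) + 24)**2 = ((-45 - 21) + 24)**2 = (-66 + 24)**2 = (-42)**2 = 1764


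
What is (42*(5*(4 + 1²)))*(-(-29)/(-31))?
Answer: -30450/31 ≈ -982.26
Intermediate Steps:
(42*(5*(4 + 1²)))*(-(-29)/(-31)) = (42*(5*(4 + 1)))*(-(-29)*(-1)/31) = (42*(5*5))*(-1*29/31) = (42*25)*(-29/31) = 1050*(-29/31) = -30450/31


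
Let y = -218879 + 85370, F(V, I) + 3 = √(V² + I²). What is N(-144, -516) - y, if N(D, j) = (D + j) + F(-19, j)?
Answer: 132846 + √266617 ≈ 1.3336e+5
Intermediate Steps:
F(V, I) = -3 + √(I² + V²) (F(V, I) = -3 + √(V² + I²) = -3 + √(I² + V²))
N(D, j) = -3 + D + j + √(361 + j²) (N(D, j) = (D + j) + (-3 + √(j² + (-19)²)) = (D + j) + (-3 + √(j² + 361)) = (D + j) + (-3 + √(361 + j²)) = -3 + D + j + √(361 + j²))
y = -133509
N(-144, -516) - y = (-3 - 144 - 516 + √(361 + (-516)²)) - 1*(-133509) = (-3 - 144 - 516 + √(361 + 266256)) + 133509 = (-3 - 144 - 516 + √266617) + 133509 = (-663 + √266617) + 133509 = 132846 + √266617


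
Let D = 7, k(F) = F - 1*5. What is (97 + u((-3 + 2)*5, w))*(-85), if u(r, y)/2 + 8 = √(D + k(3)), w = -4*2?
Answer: -6885 - 170*√5 ≈ -7265.1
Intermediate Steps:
k(F) = -5 + F (k(F) = F - 5 = -5 + F)
w = -8
u(r, y) = -16 + 2*√5 (u(r, y) = -16 + 2*√(7 + (-5 + 3)) = -16 + 2*√(7 - 2) = -16 + 2*√5)
(97 + u((-3 + 2)*5, w))*(-85) = (97 + (-16 + 2*√5))*(-85) = (81 + 2*√5)*(-85) = -6885 - 170*√5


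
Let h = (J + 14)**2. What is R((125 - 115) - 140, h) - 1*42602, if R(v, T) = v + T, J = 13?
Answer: -42003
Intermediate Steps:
h = 729 (h = (13 + 14)**2 = 27**2 = 729)
R(v, T) = T + v
R((125 - 115) - 140, h) - 1*42602 = (729 + ((125 - 115) - 140)) - 1*42602 = (729 + (10 - 140)) - 42602 = (729 - 130) - 42602 = 599 - 42602 = -42003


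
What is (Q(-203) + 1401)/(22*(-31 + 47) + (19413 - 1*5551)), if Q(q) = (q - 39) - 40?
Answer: 373/4738 ≈ 0.078725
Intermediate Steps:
Q(q) = -79 + q (Q(q) = (-39 + q) - 40 = -79 + q)
(Q(-203) + 1401)/(22*(-31 + 47) + (19413 - 1*5551)) = ((-79 - 203) + 1401)/(22*(-31 + 47) + (19413 - 1*5551)) = (-282 + 1401)/(22*16 + (19413 - 5551)) = 1119/(352 + 13862) = 1119/14214 = 1119*(1/14214) = 373/4738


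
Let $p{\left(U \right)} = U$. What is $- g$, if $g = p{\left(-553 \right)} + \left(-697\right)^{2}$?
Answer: $-485256$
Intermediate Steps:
$g = 485256$ ($g = -553 + \left(-697\right)^{2} = -553 + 485809 = 485256$)
$- g = \left(-1\right) 485256 = -485256$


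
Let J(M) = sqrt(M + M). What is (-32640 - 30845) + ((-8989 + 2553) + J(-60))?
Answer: -69921 + 2*I*sqrt(30) ≈ -69921.0 + 10.954*I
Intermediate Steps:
J(M) = sqrt(2)*sqrt(M) (J(M) = sqrt(2*M) = sqrt(2)*sqrt(M))
(-32640 - 30845) + ((-8989 + 2553) + J(-60)) = (-32640 - 30845) + ((-8989 + 2553) + sqrt(2)*sqrt(-60)) = -63485 + (-6436 + sqrt(2)*(2*I*sqrt(15))) = -63485 + (-6436 + 2*I*sqrt(30)) = -69921 + 2*I*sqrt(30)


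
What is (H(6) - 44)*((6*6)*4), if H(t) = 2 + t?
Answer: -5184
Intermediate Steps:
(H(6) - 44)*((6*6)*4) = ((2 + 6) - 44)*((6*6)*4) = (8 - 44)*(36*4) = -36*144 = -5184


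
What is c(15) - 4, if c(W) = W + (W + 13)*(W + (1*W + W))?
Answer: 1271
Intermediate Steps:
c(W) = W + 3*W*(13 + W) (c(W) = W + (13 + W)*(W + (W + W)) = W + (13 + W)*(W + 2*W) = W + (13 + W)*(3*W) = W + 3*W*(13 + W))
c(15) - 4 = 15*(40 + 3*15) - 4 = 15*(40 + 45) - 4 = 15*85 - 4 = 1275 - 4 = 1271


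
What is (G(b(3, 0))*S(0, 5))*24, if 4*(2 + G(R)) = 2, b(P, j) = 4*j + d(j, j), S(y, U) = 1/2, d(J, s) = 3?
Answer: -18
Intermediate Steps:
S(y, U) = 1/2
b(P, j) = 3 + 4*j (b(P, j) = 4*j + 3 = 3 + 4*j)
G(R) = -3/2 (G(R) = -2 + (1/4)*2 = -2 + 1/2 = -3/2)
(G(b(3, 0))*S(0, 5))*24 = -3/2*1/2*24 = -3/4*24 = -18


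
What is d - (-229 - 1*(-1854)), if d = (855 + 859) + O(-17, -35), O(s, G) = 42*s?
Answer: -625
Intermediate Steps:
d = 1000 (d = (855 + 859) + 42*(-17) = 1714 - 714 = 1000)
d - (-229 - 1*(-1854)) = 1000 - (-229 - 1*(-1854)) = 1000 - (-229 + 1854) = 1000 - 1*1625 = 1000 - 1625 = -625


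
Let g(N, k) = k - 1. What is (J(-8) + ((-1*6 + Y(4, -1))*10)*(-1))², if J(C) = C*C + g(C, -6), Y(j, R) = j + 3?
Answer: 2209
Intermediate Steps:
g(N, k) = -1 + k
Y(j, R) = 3 + j
J(C) = -7 + C² (J(C) = C*C + (-1 - 6) = C² - 7 = -7 + C²)
(J(-8) + ((-1*6 + Y(4, -1))*10)*(-1))² = ((-7 + (-8)²) + ((-1*6 + (3 + 4))*10)*(-1))² = ((-7 + 64) + ((-6 + 7)*10)*(-1))² = (57 + (1*10)*(-1))² = (57 + 10*(-1))² = (57 - 10)² = 47² = 2209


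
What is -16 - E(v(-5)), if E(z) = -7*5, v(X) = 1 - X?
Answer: 19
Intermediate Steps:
E(z) = -35
-16 - E(v(-5)) = -16 - 1*(-35) = -16 + 35 = 19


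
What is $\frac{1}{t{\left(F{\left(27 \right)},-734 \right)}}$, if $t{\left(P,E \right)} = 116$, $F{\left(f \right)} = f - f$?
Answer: $\frac{1}{116} \approx 0.0086207$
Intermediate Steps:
$F{\left(f \right)} = 0$
$\frac{1}{t{\left(F{\left(27 \right)},-734 \right)}} = \frac{1}{116}$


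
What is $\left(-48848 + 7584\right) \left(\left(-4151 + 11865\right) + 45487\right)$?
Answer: $-2195286064$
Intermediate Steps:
$\left(-48848 + 7584\right) \left(\left(-4151 + 11865\right) + 45487\right) = - 41264 \left(7714 + 45487\right) = \left(-41264\right) 53201 = -2195286064$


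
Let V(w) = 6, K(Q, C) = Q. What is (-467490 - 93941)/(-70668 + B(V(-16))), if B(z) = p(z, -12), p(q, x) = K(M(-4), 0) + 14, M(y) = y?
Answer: 561431/70658 ≈ 7.9458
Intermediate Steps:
p(q, x) = 10 (p(q, x) = -4 + 14 = 10)
B(z) = 10
(-467490 - 93941)/(-70668 + B(V(-16))) = (-467490 - 93941)/(-70668 + 10) = -561431/(-70658) = -561431*(-1/70658) = 561431/70658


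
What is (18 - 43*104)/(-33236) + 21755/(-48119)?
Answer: -254363577/799641542 ≈ -0.31810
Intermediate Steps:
(18 - 43*104)/(-33236) + 21755/(-48119) = (18 - 4472)*(-1/33236) + 21755*(-1/48119) = -4454*(-1/33236) - 21755/48119 = 2227/16618 - 21755/48119 = -254363577/799641542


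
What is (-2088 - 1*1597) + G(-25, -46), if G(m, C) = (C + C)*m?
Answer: -1385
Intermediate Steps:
G(m, C) = 2*C*m (G(m, C) = (2*C)*m = 2*C*m)
(-2088 - 1*1597) + G(-25, -46) = (-2088 - 1*1597) + 2*(-46)*(-25) = (-2088 - 1597) + 2300 = -3685 + 2300 = -1385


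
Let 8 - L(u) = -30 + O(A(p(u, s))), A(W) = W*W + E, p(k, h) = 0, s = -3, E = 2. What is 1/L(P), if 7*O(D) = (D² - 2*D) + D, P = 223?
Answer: 7/264 ≈ 0.026515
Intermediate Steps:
A(W) = 2 + W² (A(W) = W*W + 2 = W² + 2 = 2 + W²)
O(D) = -D/7 + D²/7 (O(D) = ((D² - 2*D) + D)/7 = (D² - D)/7 = -D/7 + D²/7)
L(u) = 264/7 (L(u) = 8 - (-30 + (2 + 0²)*(-1 + (2 + 0²))/7) = 8 - (-30 + (2 + 0)*(-1 + (2 + 0))/7) = 8 - (-30 + (⅐)*2*(-1 + 2)) = 8 - (-30 + (⅐)*2*1) = 8 - (-30 + 2/7) = 8 - 1*(-208/7) = 8 + 208/7 = 264/7)
1/L(P) = 1/(264/7) = 7/264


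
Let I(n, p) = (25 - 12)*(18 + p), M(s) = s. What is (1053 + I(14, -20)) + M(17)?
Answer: 1044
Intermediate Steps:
I(n, p) = 234 + 13*p (I(n, p) = 13*(18 + p) = 234 + 13*p)
(1053 + I(14, -20)) + M(17) = (1053 + (234 + 13*(-20))) + 17 = (1053 + (234 - 260)) + 17 = (1053 - 26) + 17 = 1027 + 17 = 1044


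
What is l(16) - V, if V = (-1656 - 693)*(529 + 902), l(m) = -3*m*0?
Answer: 3361419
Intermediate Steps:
l(m) = 0
V = -3361419 (V = -2349*1431 = -3361419)
l(16) - V = 0 - 1*(-3361419) = 0 + 3361419 = 3361419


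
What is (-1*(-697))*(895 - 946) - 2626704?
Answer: -2662251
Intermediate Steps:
(-1*(-697))*(895 - 946) - 2626704 = 697*(-51) - 2626704 = -35547 - 2626704 = -2662251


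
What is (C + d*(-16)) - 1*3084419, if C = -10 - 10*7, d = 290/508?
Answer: -391732533/127 ≈ -3.0845e+6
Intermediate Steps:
d = 145/254 (d = 290*(1/508) = 145/254 ≈ 0.57087)
C = -80 (C = -10 - 70 = -80)
(C + d*(-16)) - 1*3084419 = (-80 + (145/254)*(-16)) - 1*3084419 = (-80 - 1160/127) - 3084419 = -11320/127 - 3084419 = -391732533/127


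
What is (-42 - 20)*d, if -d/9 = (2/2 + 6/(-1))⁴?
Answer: 348750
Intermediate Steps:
d = -5625 (d = -9*(2/2 + 6/(-1))⁴ = -9*(2*(½) + 6*(-1))⁴ = -9*(1 - 6)⁴ = -9*(-5)⁴ = -9*625 = -5625)
(-42 - 20)*d = (-42 - 20)*(-5625) = -62*(-5625) = 348750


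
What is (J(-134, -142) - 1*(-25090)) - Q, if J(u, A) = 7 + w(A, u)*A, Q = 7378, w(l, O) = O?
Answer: 36747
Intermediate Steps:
J(u, A) = 7 + A*u (J(u, A) = 7 + u*A = 7 + A*u)
(J(-134, -142) - 1*(-25090)) - Q = ((7 - 142*(-134)) - 1*(-25090)) - 1*7378 = ((7 + 19028) + 25090) - 7378 = (19035 + 25090) - 7378 = 44125 - 7378 = 36747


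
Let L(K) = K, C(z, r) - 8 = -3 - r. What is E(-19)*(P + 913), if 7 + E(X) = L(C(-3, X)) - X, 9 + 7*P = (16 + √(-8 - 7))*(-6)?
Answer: 32328 - 216*I*√15/7 ≈ 32328.0 - 119.51*I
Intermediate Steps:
C(z, r) = 5 - r (C(z, r) = 8 + (-3 - r) = 5 - r)
P = -15 - 6*I*√15/7 (P = -9/7 + ((16 + √(-8 - 7))*(-6))/7 = -9/7 + ((16 + √(-15))*(-6))/7 = -9/7 + ((16 + I*√15)*(-6))/7 = -9/7 + (-96 - 6*I*√15)/7 = -9/7 + (-96/7 - 6*I*√15/7) = -15 - 6*I*√15/7 ≈ -15.0 - 3.3197*I)
E(X) = -2 - 2*X (E(X) = -7 + ((5 - X) - X) = -7 + (5 - 2*X) = -2 - 2*X)
E(-19)*(P + 913) = (-2 - 2*(-19))*((-15 - 6*I*√15/7) + 913) = (-2 + 38)*(898 - 6*I*√15/7) = 36*(898 - 6*I*√15/7) = 32328 - 216*I*√15/7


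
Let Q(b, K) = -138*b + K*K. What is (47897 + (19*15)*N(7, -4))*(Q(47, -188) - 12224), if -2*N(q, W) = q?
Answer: 780126283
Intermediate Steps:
Q(b, K) = K² - 138*b (Q(b, K) = -138*b + K² = K² - 138*b)
N(q, W) = -q/2
(47897 + (19*15)*N(7, -4))*(Q(47, -188) - 12224) = (47897 + (19*15)*(-½*7))*(((-188)² - 138*47) - 12224) = (47897 + 285*(-7/2))*((35344 - 6486) - 12224) = (47897 - 1995/2)*(28858 - 12224) = (93799/2)*16634 = 780126283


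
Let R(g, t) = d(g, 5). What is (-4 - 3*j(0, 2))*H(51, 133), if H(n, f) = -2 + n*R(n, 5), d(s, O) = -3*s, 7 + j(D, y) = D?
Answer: -132685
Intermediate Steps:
j(D, y) = -7 + D
R(g, t) = -3*g
H(n, f) = -2 - 3*n**2 (H(n, f) = -2 + n*(-3*n) = -2 - 3*n**2)
(-4 - 3*j(0, 2))*H(51, 133) = (-4 - 3*(-7 + 0))*(-2 - 3*51**2) = (-4 - 3*(-7))*(-2 - 3*2601) = (-4 + 21)*(-2 - 7803) = 17*(-7805) = -132685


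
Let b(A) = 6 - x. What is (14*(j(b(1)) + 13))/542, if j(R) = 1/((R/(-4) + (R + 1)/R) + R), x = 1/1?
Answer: 9149/26829 ≈ 0.34101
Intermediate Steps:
x = 1
b(A) = 5 (b(A) = 6 - 1*1 = 6 - 1 = 5)
j(R) = 1/(3*R/4 + (1 + R)/R) (j(R) = 1/((R*(-¼) + (1 + R)/R) + R) = 1/((-R/4 + (1 + R)/R) + R) = 1/(3*R/4 + (1 + R)/R))
(14*(j(b(1)) + 13))/542 = (14*(4*5/(4 + 3*5² + 4*5) + 13))/542 = (14*(4*5/(4 + 3*25 + 20) + 13))*(1/542) = (14*(4*5/(4 + 75 + 20) + 13))*(1/542) = (14*(4*5/99 + 13))*(1/542) = (14*(4*5*(1/99) + 13))*(1/542) = (14*(20/99 + 13))*(1/542) = (14*(1307/99))*(1/542) = (18298/99)*(1/542) = 9149/26829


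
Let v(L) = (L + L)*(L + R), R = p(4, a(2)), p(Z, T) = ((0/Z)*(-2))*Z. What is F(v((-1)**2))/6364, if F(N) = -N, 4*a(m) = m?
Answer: -1/3182 ≈ -0.00031427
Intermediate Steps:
a(m) = m/4
p(Z, T) = 0 (p(Z, T) = (0*(-2))*Z = 0*Z = 0)
R = 0
v(L) = 2*L**2 (v(L) = (L + L)*(L + 0) = (2*L)*L = 2*L**2)
F(v((-1)**2))/6364 = -2*((-1)**2)**2/6364 = -2*1**2*(1/6364) = -2*(1/6364) = -1*2*(1/6364) = -2*1/6364 = -1/3182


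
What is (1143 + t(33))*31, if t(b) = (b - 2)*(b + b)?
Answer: 98859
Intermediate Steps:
t(b) = 2*b*(-2 + b) (t(b) = (-2 + b)*(2*b) = 2*b*(-2 + b))
(1143 + t(33))*31 = (1143 + 2*33*(-2 + 33))*31 = (1143 + 2*33*31)*31 = (1143 + 2046)*31 = 3189*31 = 98859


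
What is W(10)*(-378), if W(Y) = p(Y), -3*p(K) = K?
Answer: 1260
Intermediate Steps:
p(K) = -K/3
W(Y) = -Y/3
W(10)*(-378) = -1/3*10*(-378) = -10/3*(-378) = 1260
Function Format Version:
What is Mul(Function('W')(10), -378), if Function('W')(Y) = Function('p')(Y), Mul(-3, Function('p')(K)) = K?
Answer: 1260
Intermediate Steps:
Function('p')(K) = Mul(Rational(-1, 3), K)
Function('W')(Y) = Mul(Rational(-1, 3), Y)
Mul(Function('W')(10), -378) = Mul(Mul(Rational(-1, 3), 10), -378) = Mul(Rational(-10, 3), -378) = 1260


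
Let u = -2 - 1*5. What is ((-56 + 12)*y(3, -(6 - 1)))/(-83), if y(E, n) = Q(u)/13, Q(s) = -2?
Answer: -88/1079 ≈ -0.081557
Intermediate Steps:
u = -7 (u = -2 - 5 = -7)
y(E, n) = -2/13
((-56 + 12)*y(3, -(6 - 1)))/(-83) = ((-56 + 12)*(-2/13))/(-83) = -44*(-2/13)*(-1/83) = (88/13)*(-1/83) = -88/1079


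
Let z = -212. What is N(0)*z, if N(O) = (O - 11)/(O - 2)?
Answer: -1166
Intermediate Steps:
N(O) = (-11 + O)/(-2 + O)
N(0)*z = ((-11 + 0)/(-2 + 0))*(-212) = (-11/(-2))*(-212) = -1/2*(-11)*(-212) = (11/2)*(-212) = -1166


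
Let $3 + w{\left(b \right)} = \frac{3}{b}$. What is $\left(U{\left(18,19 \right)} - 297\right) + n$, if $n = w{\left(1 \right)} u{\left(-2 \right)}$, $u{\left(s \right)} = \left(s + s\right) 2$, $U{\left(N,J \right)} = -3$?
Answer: $-300$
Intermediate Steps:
$w{\left(b \right)} = -3 + \frac{3}{b}$
$u{\left(s \right)} = 4 s$ ($u{\left(s \right)} = 2 s 2 = 4 s$)
$n = 0$ ($n = \left(-3 + \frac{3}{1}\right) 4 \left(-2\right) = \left(-3 + 3 \cdot 1\right) \left(-8\right) = \left(-3 + 3\right) \left(-8\right) = 0 \left(-8\right) = 0$)
$\left(U{\left(18,19 \right)} - 297\right) + n = \left(-3 - 297\right) + 0 = -300 + 0 = -300$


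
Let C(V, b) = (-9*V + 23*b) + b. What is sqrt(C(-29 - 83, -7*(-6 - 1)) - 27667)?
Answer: I*sqrt(25483) ≈ 159.63*I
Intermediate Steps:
C(V, b) = -9*V + 24*b
sqrt(C(-29 - 83, -7*(-6 - 1)) - 27667) = sqrt((-9*(-29 - 83) + 24*(-7*(-6 - 1))) - 27667) = sqrt((-9*(-112) + 24*(-7*(-7))) - 27667) = sqrt((1008 + 24*49) - 27667) = sqrt((1008 + 1176) - 27667) = sqrt(2184 - 27667) = sqrt(-25483) = I*sqrt(25483)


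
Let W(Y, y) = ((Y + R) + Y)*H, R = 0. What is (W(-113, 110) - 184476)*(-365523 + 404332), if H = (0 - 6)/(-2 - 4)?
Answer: -7168099918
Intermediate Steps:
H = 1 (H = -6/(-6) = -6*(-⅙) = 1)
W(Y, y) = 2*Y (W(Y, y) = ((Y + 0) + Y)*1 = (Y + Y)*1 = (2*Y)*1 = 2*Y)
(W(-113, 110) - 184476)*(-365523 + 404332) = (2*(-113) - 184476)*(-365523 + 404332) = (-226 - 184476)*38809 = -184702*38809 = -7168099918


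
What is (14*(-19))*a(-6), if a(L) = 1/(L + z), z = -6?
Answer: 133/6 ≈ 22.167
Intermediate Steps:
a(L) = 1/(-6 + L) (a(L) = 1/(L - 6) = 1/(-6 + L))
(14*(-19))*a(-6) = (14*(-19))/(-6 - 6) = -266/(-12) = -266*(-1/12) = 133/6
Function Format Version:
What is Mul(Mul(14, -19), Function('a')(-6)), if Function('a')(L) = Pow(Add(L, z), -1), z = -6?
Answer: Rational(133, 6) ≈ 22.167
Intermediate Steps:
Function('a')(L) = Pow(Add(-6, L), -1) (Function('a')(L) = Pow(Add(L, -6), -1) = Pow(Add(-6, L), -1))
Mul(Mul(14, -19), Function('a')(-6)) = Mul(Mul(14, -19), Pow(Add(-6, -6), -1)) = Mul(-266, Pow(-12, -1)) = Mul(-266, Rational(-1, 12)) = Rational(133, 6)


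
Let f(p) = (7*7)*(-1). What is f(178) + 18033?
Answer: 17984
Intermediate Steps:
f(p) = -49 (f(p) = 49*(-1) = -49)
f(178) + 18033 = -49 + 18033 = 17984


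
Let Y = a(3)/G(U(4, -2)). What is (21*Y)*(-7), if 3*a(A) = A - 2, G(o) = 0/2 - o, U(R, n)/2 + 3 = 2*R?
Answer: 49/10 ≈ 4.9000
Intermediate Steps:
U(R, n) = -6 + 4*R (U(R, n) = -6 + 2*(2*R) = -6 + 4*R)
G(o) = -o (G(o) = 0*(1/2) - o = 0 - o = -o)
a(A) = -2/3 + A/3 (a(A) = (A - 2)/3 = (-2 + A)/3 = -2/3 + A/3)
Y = -1/30 (Y = (-2/3 + (1/3)*3)/((-(-6 + 4*4))) = (-2/3 + 1)/((-(-6 + 16))) = 1/(3*((-1*10))) = (1/3)/(-10) = (1/3)*(-1/10) = -1/30 ≈ -0.033333)
(21*Y)*(-7) = (21*(-1/30))*(-7) = -7/10*(-7) = 49/10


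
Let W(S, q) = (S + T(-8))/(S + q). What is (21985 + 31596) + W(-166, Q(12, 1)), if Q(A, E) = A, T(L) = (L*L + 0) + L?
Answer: 375072/7 ≈ 53582.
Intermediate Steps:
T(L) = L + L² (T(L) = (L² + 0) + L = L² + L = L + L²)
W(S, q) = (56 + S)/(S + q) (W(S, q) = (S - 8*(1 - 8))/(S + q) = (S - 8*(-7))/(S + q) = (S + 56)/(S + q) = (56 + S)/(S + q))
(21985 + 31596) + W(-166, Q(12, 1)) = (21985 + 31596) + (56 - 166)/(-166 + 12) = 53581 - 110/(-154) = 53581 - 1/154*(-110) = 53581 + 5/7 = 375072/7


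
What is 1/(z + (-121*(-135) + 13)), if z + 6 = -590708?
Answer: -1/574366 ≈ -1.7410e-6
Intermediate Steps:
z = -590714 (z = -6 - 590708 = -590714)
1/(z + (-121*(-135) + 13)) = 1/(-590714 + (-121*(-135) + 13)) = 1/(-590714 + (16335 + 13)) = 1/(-590714 + 16348) = 1/(-574366) = -1/574366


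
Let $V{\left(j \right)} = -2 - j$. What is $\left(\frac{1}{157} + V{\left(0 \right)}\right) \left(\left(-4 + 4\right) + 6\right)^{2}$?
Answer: $- \frac{11268}{157} \approx -71.771$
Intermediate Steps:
$\left(\frac{1}{157} + V{\left(0 \right)}\right) \left(\left(-4 + 4\right) + 6\right)^{2} = \left(\frac{1}{157} - 2\right) \left(\left(-4 + 4\right) + 6\right)^{2} = \left(\frac{1}{157} + \left(-2 + 0\right)\right) \left(0 + 6\right)^{2} = \left(\frac{1}{157} - 2\right) 6^{2} = \left(- \frac{313}{157}\right) 36 = - \frac{11268}{157}$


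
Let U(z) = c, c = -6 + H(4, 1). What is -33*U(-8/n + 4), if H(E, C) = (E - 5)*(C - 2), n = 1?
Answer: 165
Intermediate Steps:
H(E, C) = (-5 + E)*(-2 + C)
c = -5 (c = -6 + (10 - 5*1 - 2*4 + 1*4) = -6 + (10 - 5 - 8 + 4) = -6 + 1 = -5)
U(z) = -5
-33*U(-8/n + 4) = -33*(-5) = 165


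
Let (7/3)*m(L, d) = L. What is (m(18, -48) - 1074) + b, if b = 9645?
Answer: 60051/7 ≈ 8578.7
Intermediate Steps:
m(L, d) = 3*L/7
(m(18, -48) - 1074) + b = ((3/7)*18 - 1074) + 9645 = (54/7 - 1074) + 9645 = -7464/7 + 9645 = 60051/7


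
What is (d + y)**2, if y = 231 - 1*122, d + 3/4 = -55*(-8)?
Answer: 4809249/16 ≈ 3.0058e+5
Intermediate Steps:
d = 1757/4 (d = -3/4 - 55*(-8) = -3/4 + 440 = 1757/4 ≈ 439.25)
y = 109 (y = 231 - 122 = 109)
(d + y)**2 = (1757/4 + 109)**2 = (2193/4)**2 = 4809249/16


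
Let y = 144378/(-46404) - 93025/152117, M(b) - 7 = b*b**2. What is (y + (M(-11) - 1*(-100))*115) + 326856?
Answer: 72977505619189/392157626 ≈ 1.8609e+5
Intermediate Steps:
M(b) = 7 + b**3 (M(b) = 7 + b*b**2 = 7 + b**3)
y = -1459948907/392157626 (y = 144378*(-1/46404) - 93025*1/152117 = -8021/2578 - 93025/152117 = -1459948907/392157626 ≈ -3.7229)
(y + (M(-11) - 1*(-100))*115) + 326856 = (-1459948907/392157626 + ((7 + (-11)**3) - 1*(-100))*115) + 326856 = (-1459948907/392157626 + ((7 - 1331) + 100)*115) + 326856 = (-1459948907/392157626 + (-1324 + 100)*115) + 326856 = (-1459948907/392157626 - 1224*115) + 326856 = (-1459948907/392157626 - 140760) + 326856 = -55201567384667/392157626 + 326856 = 72977505619189/392157626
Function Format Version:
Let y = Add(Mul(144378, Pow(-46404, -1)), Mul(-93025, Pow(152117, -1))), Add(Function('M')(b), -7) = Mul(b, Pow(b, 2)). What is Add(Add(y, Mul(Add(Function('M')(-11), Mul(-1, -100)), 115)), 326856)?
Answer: Rational(72977505619189, 392157626) ≈ 1.8609e+5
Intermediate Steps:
Function('M')(b) = Add(7, Pow(b, 3)) (Function('M')(b) = Add(7, Mul(b, Pow(b, 2))) = Add(7, Pow(b, 3)))
y = Rational(-1459948907, 392157626) (y = Add(Mul(144378, Rational(-1, 46404)), Mul(-93025, Rational(1, 152117))) = Add(Rational(-8021, 2578), Rational(-93025, 152117)) = Rational(-1459948907, 392157626) ≈ -3.7229)
Add(Add(y, Mul(Add(Function('M')(-11), Mul(-1, -100)), 115)), 326856) = Add(Add(Rational(-1459948907, 392157626), Mul(Add(Add(7, Pow(-11, 3)), Mul(-1, -100)), 115)), 326856) = Add(Add(Rational(-1459948907, 392157626), Mul(Add(Add(7, -1331), 100), 115)), 326856) = Add(Add(Rational(-1459948907, 392157626), Mul(Add(-1324, 100), 115)), 326856) = Add(Add(Rational(-1459948907, 392157626), Mul(-1224, 115)), 326856) = Add(Add(Rational(-1459948907, 392157626), -140760), 326856) = Add(Rational(-55201567384667, 392157626), 326856) = Rational(72977505619189, 392157626)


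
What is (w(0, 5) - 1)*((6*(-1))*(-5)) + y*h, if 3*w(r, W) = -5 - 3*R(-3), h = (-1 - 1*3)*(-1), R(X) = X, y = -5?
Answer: -10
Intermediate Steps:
h = 4 (h = (-1 - 3)*(-1) = -4*(-1) = 4)
w(r, W) = 4/3 (w(r, W) = (-5 - 3*(-3))/3 = (-5 + 9)/3 = (1/3)*4 = 4/3)
(w(0, 5) - 1)*((6*(-1))*(-5)) + y*h = (4/3 - 1)*((6*(-1))*(-5)) - 5*4 = (-6*(-5))/3 - 20 = (1/3)*30 - 20 = 10 - 20 = -10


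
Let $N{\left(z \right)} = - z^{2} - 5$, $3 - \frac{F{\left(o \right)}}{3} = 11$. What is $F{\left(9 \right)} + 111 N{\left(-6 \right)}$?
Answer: $-4575$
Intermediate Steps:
$F{\left(o \right)} = -24$ ($F{\left(o \right)} = 9 - 33 = -24$)
$N{\left(z \right)} = -5 - z^{2}$
$F{\left(9 \right)} + 111 N{\left(-6 \right)} = -24 + 111 \left(-5 - \left(-6\right)^{2}\right) = -24 + 111 \left(-5 - 36\right) = -24 + 111 \left(-41\right) = -24 - 4551 = -4575$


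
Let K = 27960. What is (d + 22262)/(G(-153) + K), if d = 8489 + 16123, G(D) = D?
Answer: 2038/1209 ≈ 1.6857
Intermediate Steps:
d = 24612
(d + 22262)/(G(-153) + K) = (24612 + 22262)/(-153 + 27960) = 46874/27807 = 46874*(1/27807) = 2038/1209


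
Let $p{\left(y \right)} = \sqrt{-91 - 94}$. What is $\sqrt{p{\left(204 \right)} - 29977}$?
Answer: $\sqrt{-29977 + i \sqrt{185}} \approx 0.0393 + 173.14 i$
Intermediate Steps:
$p{\left(y \right)} = i \sqrt{185}$ ($p{\left(y \right)} = \sqrt{-185} = i \sqrt{185}$)
$\sqrt{p{\left(204 \right)} - 29977} = \sqrt{i \sqrt{185} - 29977} = \sqrt{-29977 + i \sqrt{185}}$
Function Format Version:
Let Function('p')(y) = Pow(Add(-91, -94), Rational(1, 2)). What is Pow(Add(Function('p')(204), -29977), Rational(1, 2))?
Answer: Pow(Add(-29977, Mul(I, Pow(185, Rational(1, 2)))), Rational(1, 2)) ≈ Add(0.0393, Mul(173.14, I))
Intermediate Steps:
Function('p')(y) = Mul(I, Pow(185, Rational(1, 2))) (Function('p')(y) = Pow(-185, Rational(1, 2)) = Mul(I, Pow(185, Rational(1, 2))))
Pow(Add(Function('p')(204), -29977), Rational(1, 2)) = Pow(Add(Mul(I, Pow(185, Rational(1, 2))), -29977), Rational(1, 2)) = Pow(Add(-29977, Mul(I, Pow(185, Rational(1, 2)))), Rational(1, 2))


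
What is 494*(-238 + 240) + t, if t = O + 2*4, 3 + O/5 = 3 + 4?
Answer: 1016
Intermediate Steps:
O = 20 (O = -15 + 5*(3 + 4) = -15 + 5*7 = -15 + 35 = 20)
t = 28 (t = 20 + 2*4 = 20 + 8 = 28)
494*(-238 + 240) + t = 494*(-238 + 240) + 28 = 494*2 + 28 = 988 + 28 = 1016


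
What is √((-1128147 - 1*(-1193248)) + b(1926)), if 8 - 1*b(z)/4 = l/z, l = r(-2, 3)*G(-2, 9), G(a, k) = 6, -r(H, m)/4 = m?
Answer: √745709429/107 ≈ 255.21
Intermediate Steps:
r(H, m) = -4*m
l = -72 (l = -4*3*6 = -12*6 = -72)
b(z) = 32 + 288/z (b(z) = 32 - (-288)/z = 32 + 288/z)
√((-1128147 - 1*(-1193248)) + b(1926)) = √((-1128147 - 1*(-1193248)) + (32 + 288/1926)) = √((-1128147 + 1193248) + (32 + 288*(1/1926))) = √(65101 + (32 + 16/107)) = √(65101 + 3440/107) = √(6969247/107) = √745709429/107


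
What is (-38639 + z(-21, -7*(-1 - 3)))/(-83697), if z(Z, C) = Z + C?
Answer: 38632/83697 ≈ 0.46157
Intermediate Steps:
z(Z, C) = C + Z
(-38639 + z(-21, -7*(-1 - 3)))/(-83697) = (-38639 + (-7*(-1 - 3) - 21))/(-83697) = (-38639 + (-7*(-4) - 21))*(-1/83697) = (-38639 + (28 - 21))*(-1/83697) = (-38639 + 7)*(-1/83697) = -38632*(-1/83697) = 38632/83697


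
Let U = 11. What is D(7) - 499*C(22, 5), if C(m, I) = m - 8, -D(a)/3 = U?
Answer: -7019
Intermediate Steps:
D(a) = -33 (D(a) = -3*11 = -33)
C(m, I) = -8 + m
D(7) - 499*C(22, 5) = -33 - 499*(-8 + 22) = -33 - 499*14 = -33 - 6986 = -7019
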